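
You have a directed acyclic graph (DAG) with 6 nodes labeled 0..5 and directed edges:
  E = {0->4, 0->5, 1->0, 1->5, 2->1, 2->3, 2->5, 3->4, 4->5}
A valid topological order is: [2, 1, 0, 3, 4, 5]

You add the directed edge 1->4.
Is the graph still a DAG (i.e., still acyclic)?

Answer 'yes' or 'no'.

Answer: yes

Derivation:
Given toposort: [2, 1, 0, 3, 4, 5]
Position of 1: index 1; position of 4: index 4
New edge 1->4: forward
Forward edge: respects the existing order. Still a DAG, same toposort still valid.
Still a DAG? yes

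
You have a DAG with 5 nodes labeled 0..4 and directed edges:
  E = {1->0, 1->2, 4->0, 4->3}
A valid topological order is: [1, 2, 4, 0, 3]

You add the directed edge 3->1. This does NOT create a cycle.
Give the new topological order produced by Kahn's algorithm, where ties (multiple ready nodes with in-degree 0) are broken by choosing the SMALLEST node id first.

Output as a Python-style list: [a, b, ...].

Answer: [4, 3, 1, 0, 2]

Derivation:
Old toposort: [1, 2, 4, 0, 3]
Added edge: 3->1
Position of 3 (4) > position of 1 (0). Must reorder: 3 must now come before 1.
Run Kahn's algorithm (break ties by smallest node id):
  initial in-degrees: [2, 1, 1, 1, 0]
  ready (indeg=0): [4]
  pop 4: indeg[0]->1; indeg[3]->0 | ready=[3] | order so far=[4]
  pop 3: indeg[1]->0 | ready=[1] | order so far=[4, 3]
  pop 1: indeg[0]->0; indeg[2]->0 | ready=[0, 2] | order so far=[4, 3, 1]
  pop 0: no out-edges | ready=[2] | order so far=[4, 3, 1, 0]
  pop 2: no out-edges | ready=[] | order so far=[4, 3, 1, 0, 2]
  Result: [4, 3, 1, 0, 2]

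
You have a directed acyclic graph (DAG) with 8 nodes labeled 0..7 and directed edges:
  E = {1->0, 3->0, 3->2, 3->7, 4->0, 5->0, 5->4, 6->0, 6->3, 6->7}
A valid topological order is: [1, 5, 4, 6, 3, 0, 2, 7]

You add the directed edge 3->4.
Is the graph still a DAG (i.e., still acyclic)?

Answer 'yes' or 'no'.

Answer: yes

Derivation:
Given toposort: [1, 5, 4, 6, 3, 0, 2, 7]
Position of 3: index 4; position of 4: index 2
New edge 3->4: backward (u after v in old order)
Backward edge: old toposort is now invalid. Check if this creates a cycle.
Does 4 already reach 3? Reachable from 4: [0, 4]. NO -> still a DAG (reorder needed).
Still a DAG? yes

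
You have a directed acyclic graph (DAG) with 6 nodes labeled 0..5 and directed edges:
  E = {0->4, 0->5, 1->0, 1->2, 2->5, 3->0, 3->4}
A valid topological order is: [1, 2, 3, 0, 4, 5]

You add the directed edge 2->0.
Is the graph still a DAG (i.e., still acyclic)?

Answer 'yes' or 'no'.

Answer: yes

Derivation:
Given toposort: [1, 2, 3, 0, 4, 5]
Position of 2: index 1; position of 0: index 3
New edge 2->0: forward
Forward edge: respects the existing order. Still a DAG, same toposort still valid.
Still a DAG? yes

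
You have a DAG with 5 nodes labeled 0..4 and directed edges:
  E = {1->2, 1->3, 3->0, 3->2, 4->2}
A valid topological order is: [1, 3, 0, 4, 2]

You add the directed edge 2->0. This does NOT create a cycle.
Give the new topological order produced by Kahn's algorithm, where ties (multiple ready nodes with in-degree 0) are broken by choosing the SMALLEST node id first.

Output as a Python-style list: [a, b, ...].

Old toposort: [1, 3, 0, 4, 2]
Added edge: 2->0
Position of 2 (4) > position of 0 (2). Must reorder: 2 must now come before 0.
Run Kahn's algorithm (break ties by smallest node id):
  initial in-degrees: [2, 0, 3, 1, 0]
  ready (indeg=0): [1, 4]
  pop 1: indeg[2]->2; indeg[3]->0 | ready=[3, 4] | order so far=[1]
  pop 3: indeg[0]->1; indeg[2]->1 | ready=[4] | order so far=[1, 3]
  pop 4: indeg[2]->0 | ready=[2] | order so far=[1, 3, 4]
  pop 2: indeg[0]->0 | ready=[0] | order so far=[1, 3, 4, 2]
  pop 0: no out-edges | ready=[] | order so far=[1, 3, 4, 2, 0]
  Result: [1, 3, 4, 2, 0]

Answer: [1, 3, 4, 2, 0]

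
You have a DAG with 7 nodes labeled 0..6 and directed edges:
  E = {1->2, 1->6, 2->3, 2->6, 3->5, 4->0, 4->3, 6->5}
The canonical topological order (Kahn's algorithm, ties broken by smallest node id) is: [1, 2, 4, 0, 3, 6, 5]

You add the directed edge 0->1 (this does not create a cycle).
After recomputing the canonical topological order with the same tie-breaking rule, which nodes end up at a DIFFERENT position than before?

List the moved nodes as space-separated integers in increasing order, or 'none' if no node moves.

Answer: 0 1 2 4

Derivation:
Old toposort: [1, 2, 4, 0, 3, 6, 5]
Added edge 0->1
Recompute Kahn (smallest-id tiebreak):
  initial in-degrees: [1, 1, 1, 2, 0, 2, 2]
  ready (indeg=0): [4]
  pop 4: indeg[0]->0; indeg[3]->1 | ready=[0] | order so far=[4]
  pop 0: indeg[1]->0 | ready=[1] | order so far=[4, 0]
  pop 1: indeg[2]->0; indeg[6]->1 | ready=[2] | order so far=[4, 0, 1]
  pop 2: indeg[3]->0; indeg[6]->0 | ready=[3, 6] | order so far=[4, 0, 1, 2]
  pop 3: indeg[5]->1 | ready=[6] | order so far=[4, 0, 1, 2, 3]
  pop 6: indeg[5]->0 | ready=[5] | order so far=[4, 0, 1, 2, 3, 6]
  pop 5: no out-edges | ready=[] | order so far=[4, 0, 1, 2, 3, 6, 5]
New canonical toposort: [4, 0, 1, 2, 3, 6, 5]
Compare positions:
  Node 0: index 3 -> 1 (moved)
  Node 1: index 0 -> 2 (moved)
  Node 2: index 1 -> 3 (moved)
  Node 3: index 4 -> 4 (same)
  Node 4: index 2 -> 0 (moved)
  Node 5: index 6 -> 6 (same)
  Node 6: index 5 -> 5 (same)
Nodes that changed position: 0 1 2 4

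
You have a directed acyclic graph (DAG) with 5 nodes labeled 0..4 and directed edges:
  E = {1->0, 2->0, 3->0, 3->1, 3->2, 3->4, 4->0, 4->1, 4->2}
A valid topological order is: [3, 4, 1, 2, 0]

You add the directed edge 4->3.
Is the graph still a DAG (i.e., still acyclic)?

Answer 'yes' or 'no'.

Answer: no

Derivation:
Given toposort: [3, 4, 1, 2, 0]
Position of 4: index 1; position of 3: index 0
New edge 4->3: backward (u after v in old order)
Backward edge: old toposort is now invalid. Check if this creates a cycle.
Does 3 already reach 4? Reachable from 3: [0, 1, 2, 3, 4]. YES -> cycle!
Still a DAG? no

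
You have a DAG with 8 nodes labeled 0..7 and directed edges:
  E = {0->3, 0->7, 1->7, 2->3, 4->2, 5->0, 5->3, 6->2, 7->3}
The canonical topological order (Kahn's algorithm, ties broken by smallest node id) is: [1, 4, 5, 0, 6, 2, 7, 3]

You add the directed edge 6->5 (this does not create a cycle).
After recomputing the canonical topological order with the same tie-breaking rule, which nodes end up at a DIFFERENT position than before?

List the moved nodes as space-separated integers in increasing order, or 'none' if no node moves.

Answer: 0 2 5 6

Derivation:
Old toposort: [1, 4, 5, 0, 6, 2, 7, 3]
Added edge 6->5
Recompute Kahn (smallest-id tiebreak):
  initial in-degrees: [1, 0, 2, 4, 0, 1, 0, 2]
  ready (indeg=0): [1, 4, 6]
  pop 1: indeg[7]->1 | ready=[4, 6] | order so far=[1]
  pop 4: indeg[2]->1 | ready=[6] | order so far=[1, 4]
  pop 6: indeg[2]->0; indeg[5]->0 | ready=[2, 5] | order so far=[1, 4, 6]
  pop 2: indeg[3]->3 | ready=[5] | order so far=[1, 4, 6, 2]
  pop 5: indeg[0]->0; indeg[3]->2 | ready=[0] | order so far=[1, 4, 6, 2, 5]
  pop 0: indeg[3]->1; indeg[7]->0 | ready=[7] | order so far=[1, 4, 6, 2, 5, 0]
  pop 7: indeg[3]->0 | ready=[3] | order so far=[1, 4, 6, 2, 5, 0, 7]
  pop 3: no out-edges | ready=[] | order so far=[1, 4, 6, 2, 5, 0, 7, 3]
New canonical toposort: [1, 4, 6, 2, 5, 0, 7, 3]
Compare positions:
  Node 0: index 3 -> 5 (moved)
  Node 1: index 0 -> 0 (same)
  Node 2: index 5 -> 3 (moved)
  Node 3: index 7 -> 7 (same)
  Node 4: index 1 -> 1 (same)
  Node 5: index 2 -> 4 (moved)
  Node 6: index 4 -> 2 (moved)
  Node 7: index 6 -> 6 (same)
Nodes that changed position: 0 2 5 6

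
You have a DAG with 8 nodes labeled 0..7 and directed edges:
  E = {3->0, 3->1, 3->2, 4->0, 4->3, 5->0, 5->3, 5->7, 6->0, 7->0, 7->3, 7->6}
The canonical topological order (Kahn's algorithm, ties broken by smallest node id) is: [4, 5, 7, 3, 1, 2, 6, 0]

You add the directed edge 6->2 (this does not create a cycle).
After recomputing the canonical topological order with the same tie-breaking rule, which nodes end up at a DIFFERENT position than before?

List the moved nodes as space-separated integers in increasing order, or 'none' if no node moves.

Old toposort: [4, 5, 7, 3, 1, 2, 6, 0]
Added edge 6->2
Recompute Kahn (smallest-id tiebreak):
  initial in-degrees: [5, 1, 2, 3, 0, 0, 1, 1]
  ready (indeg=0): [4, 5]
  pop 4: indeg[0]->4; indeg[3]->2 | ready=[5] | order so far=[4]
  pop 5: indeg[0]->3; indeg[3]->1; indeg[7]->0 | ready=[7] | order so far=[4, 5]
  pop 7: indeg[0]->2; indeg[3]->0; indeg[6]->0 | ready=[3, 6] | order so far=[4, 5, 7]
  pop 3: indeg[0]->1; indeg[1]->0; indeg[2]->1 | ready=[1, 6] | order so far=[4, 5, 7, 3]
  pop 1: no out-edges | ready=[6] | order so far=[4, 5, 7, 3, 1]
  pop 6: indeg[0]->0; indeg[2]->0 | ready=[0, 2] | order so far=[4, 5, 7, 3, 1, 6]
  pop 0: no out-edges | ready=[2] | order so far=[4, 5, 7, 3, 1, 6, 0]
  pop 2: no out-edges | ready=[] | order so far=[4, 5, 7, 3, 1, 6, 0, 2]
New canonical toposort: [4, 5, 7, 3, 1, 6, 0, 2]
Compare positions:
  Node 0: index 7 -> 6 (moved)
  Node 1: index 4 -> 4 (same)
  Node 2: index 5 -> 7 (moved)
  Node 3: index 3 -> 3 (same)
  Node 4: index 0 -> 0 (same)
  Node 5: index 1 -> 1 (same)
  Node 6: index 6 -> 5 (moved)
  Node 7: index 2 -> 2 (same)
Nodes that changed position: 0 2 6

Answer: 0 2 6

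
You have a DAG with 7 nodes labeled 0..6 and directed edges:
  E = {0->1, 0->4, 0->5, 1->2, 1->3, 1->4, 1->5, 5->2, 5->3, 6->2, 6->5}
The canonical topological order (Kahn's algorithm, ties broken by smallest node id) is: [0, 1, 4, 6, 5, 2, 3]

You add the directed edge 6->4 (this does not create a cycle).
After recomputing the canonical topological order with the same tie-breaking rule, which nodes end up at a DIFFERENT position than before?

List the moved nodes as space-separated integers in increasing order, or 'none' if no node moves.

Answer: 4 6

Derivation:
Old toposort: [0, 1, 4, 6, 5, 2, 3]
Added edge 6->4
Recompute Kahn (smallest-id tiebreak):
  initial in-degrees: [0, 1, 3, 2, 3, 3, 0]
  ready (indeg=0): [0, 6]
  pop 0: indeg[1]->0; indeg[4]->2; indeg[5]->2 | ready=[1, 6] | order so far=[0]
  pop 1: indeg[2]->2; indeg[3]->1; indeg[4]->1; indeg[5]->1 | ready=[6] | order so far=[0, 1]
  pop 6: indeg[2]->1; indeg[4]->0; indeg[5]->0 | ready=[4, 5] | order so far=[0, 1, 6]
  pop 4: no out-edges | ready=[5] | order so far=[0, 1, 6, 4]
  pop 5: indeg[2]->0; indeg[3]->0 | ready=[2, 3] | order so far=[0, 1, 6, 4, 5]
  pop 2: no out-edges | ready=[3] | order so far=[0, 1, 6, 4, 5, 2]
  pop 3: no out-edges | ready=[] | order so far=[0, 1, 6, 4, 5, 2, 3]
New canonical toposort: [0, 1, 6, 4, 5, 2, 3]
Compare positions:
  Node 0: index 0 -> 0 (same)
  Node 1: index 1 -> 1 (same)
  Node 2: index 5 -> 5 (same)
  Node 3: index 6 -> 6 (same)
  Node 4: index 2 -> 3 (moved)
  Node 5: index 4 -> 4 (same)
  Node 6: index 3 -> 2 (moved)
Nodes that changed position: 4 6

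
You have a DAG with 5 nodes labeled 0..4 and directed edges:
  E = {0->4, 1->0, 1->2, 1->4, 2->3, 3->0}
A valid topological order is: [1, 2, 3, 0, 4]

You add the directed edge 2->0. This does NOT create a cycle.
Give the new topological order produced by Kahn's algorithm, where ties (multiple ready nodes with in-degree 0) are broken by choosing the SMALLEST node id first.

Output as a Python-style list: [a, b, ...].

Old toposort: [1, 2, 3, 0, 4]
Added edge: 2->0
Position of 2 (1) < position of 0 (3). Old order still valid.
Run Kahn's algorithm (break ties by smallest node id):
  initial in-degrees: [3, 0, 1, 1, 2]
  ready (indeg=0): [1]
  pop 1: indeg[0]->2; indeg[2]->0; indeg[4]->1 | ready=[2] | order so far=[1]
  pop 2: indeg[0]->1; indeg[3]->0 | ready=[3] | order so far=[1, 2]
  pop 3: indeg[0]->0 | ready=[0] | order so far=[1, 2, 3]
  pop 0: indeg[4]->0 | ready=[4] | order so far=[1, 2, 3, 0]
  pop 4: no out-edges | ready=[] | order so far=[1, 2, 3, 0, 4]
  Result: [1, 2, 3, 0, 4]

Answer: [1, 2, 3, 0, 4]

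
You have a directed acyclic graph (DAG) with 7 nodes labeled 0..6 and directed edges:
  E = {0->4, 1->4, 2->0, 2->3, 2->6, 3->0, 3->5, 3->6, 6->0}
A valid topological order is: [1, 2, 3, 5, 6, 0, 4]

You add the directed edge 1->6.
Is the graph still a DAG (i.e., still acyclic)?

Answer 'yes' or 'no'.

Answer: yes

Derivation:
Given toposort: [1, 2, 3, 5, 6, 0, 4]
Position of 1: index 0; position of 6: index 4
New edge 1->6: forward
Forward edge: respects the existing order. Still a DAG, same toposort still valid.
Still a DAG? yes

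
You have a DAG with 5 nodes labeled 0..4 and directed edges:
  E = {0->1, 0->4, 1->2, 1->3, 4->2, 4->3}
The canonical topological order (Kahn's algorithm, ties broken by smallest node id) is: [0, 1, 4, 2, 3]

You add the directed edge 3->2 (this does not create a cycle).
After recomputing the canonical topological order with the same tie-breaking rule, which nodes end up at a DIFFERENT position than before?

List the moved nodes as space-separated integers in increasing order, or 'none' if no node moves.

Old toposort: [0, 1, 4, 2, 3]
Added edge 3->2
Recompute Kahn (smallest-id tiebreak):
  initial in-degrees: [0, 1, 3, 2, 1]
  ready (indeg=0): [0]
  pop 0: indeg[1]->0; indeg[4]->0 | ready=[1, 4] | order so far=[0]
  pop 1: indeg[2]->2; indeg[3]->1 | ready=[4] | order so far=[0, 1]
  pop 4: indeg[2]->1; indeg[3]->0 | ready=[3] | order so far=[0, 1, 4]
  pop 3: indeg[2]->0 | ready=[2] | order so far=[0, 1, 4, 3]
  pop 2: no out-edges | ready=[] | order so far=[0, 1, 4, 3, 2]
New canonical toposort: [0, 1, 4, 3, 2]
Compare positions:
  Node 0: index 0 -> 0 (same)
  Node 1: index 1 -> 1 (same)
  Node 2: index 3 -> 4 (moved)
  Node 3: index 4 -> 3 (moved)
  Node 4: index 2 -> 2 (same)
Nodes that changed position: 2 3

Answer: 2 3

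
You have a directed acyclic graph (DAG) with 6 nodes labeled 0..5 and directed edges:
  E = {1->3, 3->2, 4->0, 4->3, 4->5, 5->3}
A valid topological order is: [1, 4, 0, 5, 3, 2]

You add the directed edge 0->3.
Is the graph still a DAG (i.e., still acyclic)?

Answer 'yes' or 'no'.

Given toposort: [1, 4, 0, 5, 3, 2]
Position of 0: index 2; position of 3: index 4
New edge 0->3: forward
Forward edge: respects the existing order. Still a DAG, same toposort still valid.
Still a DAG? yes

Answer: yes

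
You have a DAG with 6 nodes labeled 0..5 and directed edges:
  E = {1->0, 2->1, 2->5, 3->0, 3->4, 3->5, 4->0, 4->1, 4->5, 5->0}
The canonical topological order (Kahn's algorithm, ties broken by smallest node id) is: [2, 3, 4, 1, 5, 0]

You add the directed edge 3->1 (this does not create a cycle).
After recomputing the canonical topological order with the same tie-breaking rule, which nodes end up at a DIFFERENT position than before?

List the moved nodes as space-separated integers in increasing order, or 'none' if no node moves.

Old toposort: [2, 3, 4, 1, 5, 0]
Added edge 3->1
Recompute Kahn (smallest-id tiebreak):
  initial in-degrees: [4, 3, 0, 0, 1, 3]
  ready (indeg=0): [2, 3]
  pop 2: indeg[1]->2; indeg[5]->2 | ready=[3] | order so far=[2]
  pop 3: indeg[0]->3; indeg[1]->1; indeg[4]->0; indeg[5]->1 | ready=[4] | order so far=[2, 3]
  pop 4: indeg[0]->2; indeg[1]->0; indeg[5]->0 | ready=[1, 5] | order so far=[2, 3, 4]
  pop 1: indeg[0]->1 | ready=[5] | order so far=[2, 3, 4, 1]
  pop 5: indeg[0]->0 | ready=[0] | order so far=[2, 3, 4, 1, 5]
  pop 0: no out-edges | ready=[] | order so far=[2, 3, 4, 1, 5, 0]
New canonical toposort: [2, 3, 4, 1, 5, 0]
Compare positions:
  Node 0: index 5 -> 5 (same)
  Node 1: index 3 -> 3 (same)
  Node 2: index 0 -> 0 (same)
  Node 3: index 1 -> 1 (same)
  Node 4: index 2 -> 2 (same)
  Node 5: index 4 -> 4 (same)
Nodes that changed position: none

Answer: none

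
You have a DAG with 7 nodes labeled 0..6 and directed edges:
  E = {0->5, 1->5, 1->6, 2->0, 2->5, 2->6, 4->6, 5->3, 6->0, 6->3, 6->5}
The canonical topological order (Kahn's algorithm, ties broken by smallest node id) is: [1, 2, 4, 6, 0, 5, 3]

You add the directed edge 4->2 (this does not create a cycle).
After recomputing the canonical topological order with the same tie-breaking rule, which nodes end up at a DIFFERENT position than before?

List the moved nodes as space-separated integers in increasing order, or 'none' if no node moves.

Old toposort: [1, 2, 4, 6, 0, 5, 3]
Added edge 4->2
Recompute Kahn (smallest-id tiebreak):
  initial in-degrees: [2, 0, 1, 2, 0, 4, 3]
  ready (indeg=0): [1, 4]
  pop 1: indeg[5]->3; indeg[6]->2 | ready=[4] | order so far=[1]
  pop 4: indeg[2]->0; indeg[6]->1 | ready=[2] | order so far=[1, 4]
  pop 2: indeg[0]->1; indeg[5]->2; indeg[6]->0 | ready=[6] | order so far=[1, 4, 2]
  pop 6: indeg[0]->0; indeg[3]->1; indeg[5]->1 | ready=[0] | order so far=[1, 4, 2, 6]
  pop 0: indeg[5]->0 | ready=[5] | order so far=[1, 4, 2, 6, 0]
  pop 5: indeg[3]->0 | ready=[3] | order so far=[1, 4, 2, 6, 0, 5]
  pop 3: no out-edges | ready=[] | order so far=[1, 4, 2, 6, 0, 5, 3]
New canonical toposort: [1, 4, 2, 6, 0, 5, 3]
Compare positions:
  Node 0: index 4 -> 4 (same)
  Node 1: index 0 -> 0 (same)
  Node 2: index 1 -> 2 (moved)
  Node 3: index 6 -> 6 (same)
  Node 4: index 2 -> 1 (moved)
  Node 5: index 5 -> 5 (same)
  Node 6: index 3 -> 3 (same)
Nodes that changed position: 2 4

Answer: 2 4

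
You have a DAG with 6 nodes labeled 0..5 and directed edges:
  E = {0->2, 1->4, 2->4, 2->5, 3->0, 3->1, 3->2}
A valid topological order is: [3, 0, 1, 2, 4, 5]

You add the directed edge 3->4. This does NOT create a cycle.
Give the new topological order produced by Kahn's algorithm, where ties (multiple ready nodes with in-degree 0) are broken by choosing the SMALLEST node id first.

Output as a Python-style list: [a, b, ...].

Old toposort: [3, 0, 1, 2, 4, 5]
Added edge: 3->4
Position of 3 (0) < position of 4 (4). Old order still valid.
Run Kahn's algorithm (break ties by smallest node id):
  initial in-degrees: [1, 1, 2, 0, 3, 1]
  ready (indeg=0): [3]
  pop 3: indeg[0]->0; indeg[1]->0; indeg[2]->1; indeg[4]->2 | ready=[0, 1] | order so far=[3]
  pop 0: indeg[2]->0 | ready=[1, 2] | order so far=[3, 0]
  pop 1: indeg[4]->1 | ready=[2] | order so far=[3, 0, 1]
  pop 2: indeg[4]->0; indeg[5]->0 | ready=[4, 5] | order so far=[3, 0, 1, 2]
  pop 4: no out-edges | ready=[5] | order so far=[3, 0, 1, 2, 4]
  pop 5: no out-edges | ready=[] | order so far=[3, 0, 1, 2, 4, 5]
  Result: [3, 0, 1, 2, 4, 5]

Answer: [3, 0, 1, 2, 4, 5]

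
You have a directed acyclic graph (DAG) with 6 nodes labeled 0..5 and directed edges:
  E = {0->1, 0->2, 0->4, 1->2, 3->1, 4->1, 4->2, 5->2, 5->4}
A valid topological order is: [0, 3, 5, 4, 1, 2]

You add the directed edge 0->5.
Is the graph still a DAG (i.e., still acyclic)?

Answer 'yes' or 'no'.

Answer: yes

Derivation:
Given toposort: [0, 3, 5, 4, 1, 2]
Position of 0: index 0; position of 5: index 2
New edge 0->5: forward
Forward edge: respects the existing order. Still a DAG, same toposort still valid.
Still a DAG? yes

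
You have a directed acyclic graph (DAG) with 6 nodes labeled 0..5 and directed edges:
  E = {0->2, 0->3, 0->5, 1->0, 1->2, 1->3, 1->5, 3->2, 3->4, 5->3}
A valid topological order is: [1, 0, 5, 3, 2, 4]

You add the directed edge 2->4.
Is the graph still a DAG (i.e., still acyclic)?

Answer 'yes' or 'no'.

Answer: yes

Derivation:
Given toposort: [1, 0, 5, 3, 2, 4]
Position of 2: index 4; position of 4: index 5
New edge 2->4: forward
Forward edge: respects the existing order. Still a DAG, same toposort still valid.
Still a DAG? yes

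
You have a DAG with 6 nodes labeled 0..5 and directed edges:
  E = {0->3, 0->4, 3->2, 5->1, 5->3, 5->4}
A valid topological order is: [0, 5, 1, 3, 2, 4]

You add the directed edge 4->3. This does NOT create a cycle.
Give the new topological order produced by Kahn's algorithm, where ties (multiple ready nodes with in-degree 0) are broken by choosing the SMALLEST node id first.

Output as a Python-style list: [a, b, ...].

Old toposort: [0, 5, 1, 3, 2, 4]
Added edge: 4->3
Position of 4 (5) > position of 3 (3). Must reorder: 4 must now come before 3.
Run Kahn's algorithm (break ties by smallest node id):
  initial in-degrees: [0, 1, 1, 3, 2, 0]
  ready (indeg=0): [0, 5]
  pop 0: indeg[3]->2; indeg[4]->1 | ready=[5] | order so far=[0]
  pop 5: indeg[1]->0; indeg[3]->1; indeg[4]->0 | ready=[1, 4] | order so far=[0, 5]
  pop 1: no out-edges | ready=[4] | order so far=[0, 5, 1]
  pop 4: indeg[3]->0 | ready=[3] | order so far=[0, 5, 1, 4]
  pop 3: indeg[2]->0 | ready=[2] | order so far=[0, 5, 1, 4, 3]
  pop 2: no out-edges | ready=[] | order so far=[0, 5, 1, 4, 3, 2]
  Result: [0, 5, 1, 4, 3, 2]

Answer: [0, 5, 1, 4, 3, 2]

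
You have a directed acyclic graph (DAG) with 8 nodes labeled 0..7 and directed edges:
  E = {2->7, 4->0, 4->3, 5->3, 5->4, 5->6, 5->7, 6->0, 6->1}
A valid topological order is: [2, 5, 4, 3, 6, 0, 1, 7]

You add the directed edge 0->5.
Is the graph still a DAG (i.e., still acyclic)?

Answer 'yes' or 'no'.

Given toposort: [2, 5, 4, 3, 6, 0, 1, 7]
Position of 0: index 5; position of 5: index 1
New edge 0->5: backward (u after v in old order)
Backward edge: old toposort is now invalid. Check if this creates a cycle.
Does 5 already reach 0? Reachable from 5: [0, 1, 3, 4, 5, 6, 7]. YES -> cycle!
Still a DAG? no

Answer: no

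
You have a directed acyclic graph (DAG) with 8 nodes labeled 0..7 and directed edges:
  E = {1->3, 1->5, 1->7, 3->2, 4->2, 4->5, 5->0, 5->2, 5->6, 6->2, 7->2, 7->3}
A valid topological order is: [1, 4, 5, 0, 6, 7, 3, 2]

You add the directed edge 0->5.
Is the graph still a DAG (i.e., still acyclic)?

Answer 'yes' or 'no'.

Answer: no

Derivation:
Given toposort: [1, 4, 5, 0, 6, 7, 3, 2]
Position of 0: index 3; position of 5: index 2
New edge 0->5: backward (u after v in old order)
Backward edge: old toposort is now invalid. Check if this creates a cycle.
Does 5 already reach 0? Reachable from 5: [0, 2, 5, 6]. YES -> cycle!
Still a DAG? no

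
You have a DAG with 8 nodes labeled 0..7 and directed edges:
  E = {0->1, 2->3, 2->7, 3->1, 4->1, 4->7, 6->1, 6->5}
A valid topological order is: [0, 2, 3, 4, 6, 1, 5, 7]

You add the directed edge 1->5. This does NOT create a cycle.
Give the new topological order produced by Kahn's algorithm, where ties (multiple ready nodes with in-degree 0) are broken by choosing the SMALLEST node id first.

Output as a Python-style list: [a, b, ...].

Answer: [0, 2, 3, 4, 6, 1, 5, 7]

Derivation:
Old toposort: [0, 2, 3, 4, 6, 1, 5, 7]
Added edge: 1->5
Position of 1 (5) < position of 5 (6). Old order still valid.
Run Kahn's algorithm (break ties by smallest node id):
  initial in-degrees: [0, 4, 0, 1, 0, 2, 0, 2]
  ready (indeg=0): [0, 2, 4, 6]
  pop 0: indeg[1]->3 | ready=[2, 4, 6] | order so far=[0]
  pop 2: indeg[3]->0; indeg[7]->1 | ready=[3, 4, 6] | order so far=[0, 2]
  pop 3: indeg[1]->2 | ready=[4, 6] | order so far=[0, 2, 3]
  pop 4: indeg[1]->1; indeg[7]->0 | ready=[6, 7] | order so far=[0, 2, 3, 4]
  pop 6: indeg[1]->0; indeg[5]->1 | ready=[1, 7] | order so far=[0, 2, 3, 4, 6]
  pop 1: indeg[5]->0 | ready=[5, 7] | order so far=[0, 2, 3, 4, 6, 1]
  pop 5: no out-edges | ready=[7] | order so far=[0, 2, 3, 4, 6, 1, 5]
  pop 7: no out-edges | ready=[] | order so far=[0, 2, 3, 4, 6, 1, 5, 7]
  Result: [0, 2, 3, 4, 6, 1, 5, 7]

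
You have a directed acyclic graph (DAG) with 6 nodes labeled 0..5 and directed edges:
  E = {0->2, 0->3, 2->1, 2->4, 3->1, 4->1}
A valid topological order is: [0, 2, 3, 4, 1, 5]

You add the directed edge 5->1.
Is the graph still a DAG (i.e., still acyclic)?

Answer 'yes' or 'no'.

Answer: yes

Derivation:
Given toposort: [0, 2, 3, 4, 1, 5]
Position of 5: index 5; position of 1: index 4
New edge 5->1: backward (u after v in old order)
Backward edge: old toposort is now invalid. Check if this creates a cycle.
Does 1 already reach 5? Reachable from 1: [1]. NO -> still a DAG (reorder needed).
Still a DAG? yes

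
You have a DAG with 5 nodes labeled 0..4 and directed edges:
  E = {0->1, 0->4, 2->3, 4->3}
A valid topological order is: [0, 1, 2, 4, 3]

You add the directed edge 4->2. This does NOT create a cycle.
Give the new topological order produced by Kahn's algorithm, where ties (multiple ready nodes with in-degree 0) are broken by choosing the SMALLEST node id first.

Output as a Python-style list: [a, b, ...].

Old toposort: [0, 1, 2, 4, 3]
Added edge: 4->2
Position of 4 (3) > position of 2 (2). Must reorder: 4 must now come before 2.
Run Kahn's algorithm (break ties by smallest node id):
  initial in-degrees: [0, 1, 1, 2, 1]
  ready (indeg=0): [0]
  pop 0: indeg[1]->0; indeg[4]->0 | ready=[1, 4] | order so far=[0]
  pop 1: no out-edges | ready=[4] | order so far=[0, 1]
  pop 4: indeg[2]->0; indeg[3]->1 | ready=[2] | order so far=[0, 1, 4]
  pop 2: indeg[3]->0 | ready=[3] | order so far=[0, 1, 4, 2]
  pop 3: no out-edges | ready=[] | order so far=[0, 1, 4, 2, 3]
  Result: [0, 1, 4, 2, 3]

Answer: [0, 1, 4, 2, 3]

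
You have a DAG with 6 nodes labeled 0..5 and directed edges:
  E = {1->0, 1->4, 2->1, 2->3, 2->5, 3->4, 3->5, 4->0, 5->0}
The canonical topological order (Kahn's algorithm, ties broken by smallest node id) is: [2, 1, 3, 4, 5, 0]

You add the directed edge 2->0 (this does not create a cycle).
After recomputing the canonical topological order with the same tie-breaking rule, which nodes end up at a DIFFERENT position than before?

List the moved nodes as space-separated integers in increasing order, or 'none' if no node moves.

Answer: none

Derivation:
Old toposort: [2, 1, 3, 4, 5, 0]
Added edge 2->0
Recompute Kahn (smallest-id tiebreak):
  initial in-degrees: [4, 1, 0, 1, 2, 2]
  ready (indeg=0): [2]
  pop 2: indeg[0]->3; indeg[1]->0; indeg[3]->0; indeg[5]->1 | ready=[1, 3] | order so far=[2]
  pop 1: indeg[0]->2; indeg[4]->1 | ready=[3] | order so far=[2, 1]
  pop 3: indeg[4]->0; indeg[5]->0 | ready=[4, 5] | order so far=[2, 1, 3]
  pop 4: indeg[0]->1 | ready=[5] | order so far=[2, 1, 3, 4]
  pop 5: indeg[0]->0 | ready=[0] | order so far=[2, 1, 3, 4, 5]
  pop 0: no out-edges | ready=[] | order so far=[2, 1, 3, 4, 5, 0]
New canonical toposort: [2, 1, 3, 4, 5, 0]
Compare positions:
  Node 0: index 5 -> 5 (same)
  Node 1: index 1 -> 1 (same)
  Node 2: index 0 -> 0 (same)
  Node 3: index 2 -> 2 (same)
  Node 4: index 3 -> 3 (same)
  Node 5: index 4 -> 4 (same)
Nodes that changed position: none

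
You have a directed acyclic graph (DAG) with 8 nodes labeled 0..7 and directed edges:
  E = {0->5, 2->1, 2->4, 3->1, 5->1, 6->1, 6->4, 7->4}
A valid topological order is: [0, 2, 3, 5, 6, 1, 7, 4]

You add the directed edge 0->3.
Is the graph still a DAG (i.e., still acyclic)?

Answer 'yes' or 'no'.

Given toposort: [0, 2, 3, 5, 6, 1, 7, 4]
Position of 0: index 0; position of 3: index 2
New edge 0->3: forward
Forward edge: respects the existing order. Still a DAG, same toposort still valid.
Still a DAG? yes

Answer: yes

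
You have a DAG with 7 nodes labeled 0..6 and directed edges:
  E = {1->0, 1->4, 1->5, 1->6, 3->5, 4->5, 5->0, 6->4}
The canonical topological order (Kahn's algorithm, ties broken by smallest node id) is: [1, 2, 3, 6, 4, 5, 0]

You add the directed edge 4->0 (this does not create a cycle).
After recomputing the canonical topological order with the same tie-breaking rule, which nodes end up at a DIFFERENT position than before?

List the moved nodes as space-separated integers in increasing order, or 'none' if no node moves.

Old toposort: [1, 2, 3, 6, 4, 5, 0]
Added edge 4->0
Recompute Kahn (smallest-id tiebreak):
  initial in-degrees: [3, 0, 0, 0, 2, 3, 1]
  ready (indeg=0): [1, 2, 3]
  pop 1: indeg[0]->2; indeg[4]->1; indeg[5]->2; indeg[6]->0 | ready=[2, 3, 6] | order so far=[1]
  pop 2: no out-edges | ready=[3, 6] | order so far=[1, 2]
  pop 3: indeg[5]->1 | ready=[6] | order so far=[1, 2, 3]
  pop 6: indeg[4]->0 | ready=[4] | order so far=[1, 2, 3, 6]
  pop 4: indeg[0]->1; indeg[5]->0 | ready=[5] | order so far=[1, 2, 3, 6, 4]
  pop 5: indeg[0]->0 | ready=[0] | order so far=[1, 2, 3, 6, 4, 5]
  pop 0: no out-edges | ready=[] | order so far=[1, 2, 3, 6, 4, 5, 0]
New canonical toposort: [1, 2, 3, 6, 4, 5, 0]
Compare positions:
  Node 0: index 6 -> 6 (same)
  Node 1: index 0 -> 0 (same)
  Node 2: index 1 -> 1 (same)
  Node 3: index 2 -> 2 (same)
  Node 4: index 4 -> 4 (same)
  Node 5: index 5 -> 5 (same)
  Node 6: index 3 -> 3 (same)
Nodes that changed position: none

Answer: none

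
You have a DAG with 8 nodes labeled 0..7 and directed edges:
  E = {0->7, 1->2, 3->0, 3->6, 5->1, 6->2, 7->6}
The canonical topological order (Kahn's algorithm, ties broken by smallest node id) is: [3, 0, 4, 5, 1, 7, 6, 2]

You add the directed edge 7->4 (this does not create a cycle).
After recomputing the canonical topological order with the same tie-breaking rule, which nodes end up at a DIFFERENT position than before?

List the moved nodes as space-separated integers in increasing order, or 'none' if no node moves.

Old toposort: [3, 0, 4, 5, 1, 7, 6, 2]
Added edge 7->4
Recompute Kahn (smallest-id tiebreak):
  initial in-degrees: [1, 1, 2, 0, 1, 0, 2, 1]
  ready (indeg=0): [3, 5]
  pop 3: indeg[0]->0; indeg[6]->1 | ready=[0, 5] | order so far=[3]
  pop 0: indeg[7]->0 | ready=[5, 7] | order so far=[3, 0]
  pop 5: indeg[1]->0 | ready=[1, 7] | order so far=[3, 0, 5]
  pop 1: indeg[2]->1 | ready=[7] | order so far=[3, 0, 5, 1]
  pop 7: indeg[4]->0; indeg[6]->0 | ready=[4, 6] | order so far=[3, 0, 5, 1, 7]
  pop 4: no out-edges | ready=[6] | order so far=[3, 0, 5, 1, 7, 4]
  pop 6: indeg[2]->0 | ready=[2] | order so far=[3, 0, 5, 1, 7, 4, 6]
  pop 2: no out-edges | ready=[] | order so far=[3, 0, 5, 1, 7, 4, 6, 2]
New canonical toposort: [3, 0, 5, 1, 7, 4, 6, 2]
Compare positions:
  Node 0: index 1 -> 1 (same)
  Node 1: index 4 -> 3 (moved)
  Node 2: index 7 -> 7 (same)
  Node 3: index 0 -> 0 (same)
  Node 4: index 2 -> 5 (moved)
  Node 5: index 3 -> 2 (moved)
  Node 6: index 6 -> 6 (same)
  Node 7: index 5 -> 4 (moved)
Nodes that changed position: 1 4 5 7

Answer: 1 4 5 7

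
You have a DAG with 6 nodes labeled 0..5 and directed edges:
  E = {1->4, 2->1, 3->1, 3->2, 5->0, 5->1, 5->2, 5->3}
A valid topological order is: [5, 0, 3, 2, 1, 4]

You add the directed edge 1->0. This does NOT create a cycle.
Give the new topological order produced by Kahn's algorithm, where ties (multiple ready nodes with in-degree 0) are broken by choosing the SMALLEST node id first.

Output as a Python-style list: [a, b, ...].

Old toposort: [5, 0, 3, 2, 1, 4]
Added edge: 1->0
Position of 1 (4) > position of 0 (1). Must reorder: 1 must now come before 0.
Run Kahn's algorithm (break ties by smallest node id):
  initial in-degrees: [2, 3, 2, 1, 1, 0]
  ready (indeg=0): [5]
  pop 5: indeg[0]->1; indeg[1]->2; indeg[2]->1; indeg[3]->0 | ready=[3] | order so far=[5]
  pop 3: indeg[1]->1; indeg[2]->0 | ready=[2] | order so far=[5, 3]
  pop 2: indeg[1]->0 | ready=[1] | order so far=[5, 3, 2]
  pop 1: indeg[0]->0; indeg[4]->0 | ready=[0, 4] | order so far=[5, 3, 2, 1]
  pop 0: no out-edges | ready=[4] | order so far=[5, 3, 2, 1, 0]
  pop 4: no out-edges | ready=[] | order so far=[5, 3, 2, 1, 0, 4]
  Result: [5, 3, 2, 1, 0, 4]

Answer: [5, 3, 2, 1, 0, 4]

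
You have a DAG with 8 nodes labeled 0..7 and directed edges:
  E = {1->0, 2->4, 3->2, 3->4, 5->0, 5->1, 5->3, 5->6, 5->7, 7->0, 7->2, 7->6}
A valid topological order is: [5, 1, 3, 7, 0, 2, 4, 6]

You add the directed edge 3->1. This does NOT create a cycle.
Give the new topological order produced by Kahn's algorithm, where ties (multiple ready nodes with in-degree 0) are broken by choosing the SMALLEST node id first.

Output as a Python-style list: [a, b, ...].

Answer: [5, 3, 1, 7, 0, 2, 4, 6]

Derivation:
Old toposort: [5, 1, 3, 7, 0, 2, 4, 6]
Added edge: 3->1
Position of 3 (2) > position of 1 (1). Must reorder: 3 must now come before 1.
Run Kahn's algorithm (break ties by smallest node id):
  initial in-degrees: [3, 2, 2, 1, 2, 0, 2, 1]
  ready (indeg=0): [5]
  pop 5: indeg[0]->2; indeg[1]->1; indeg[3]->0; indeg[6]->1; indeg[7]->0 | ready=[3, 7] | order so far=[5]
  pop 3: indeg[1]->0; indeg[2]->1; indeg[4]->1 | ready=[1, 7] | order so far=[5, 3]
  pop 1: indeg[0]->1 | ready=[7] | order so far=[5, 3, 1]
  pop 7: indeg[0]->0; indeg[2]->0; indeg[6]->0 | ready=[0, 2, 6] | order so far=[5, 3, 1, 7]
  pop 0: no out-edges | ready=[2, 6] | order so far=[5, 3, 1, 7, 0]
  pop 2: indeg[4]->0 | ready=[4, 6] | order so far=[5, 3, 1, 7, 0, 2]
  pop 4: no out-edges | ready=[6] | order so far=[5, 3, 1, 7, 0, 2, 4]
  pop 6: no out-edges | ready=[] | order so far=[5, 3, 1, 7, 0, 2, 4, 6]
  Result: [5, 3, 1, 7, 0, 2, 4, 6]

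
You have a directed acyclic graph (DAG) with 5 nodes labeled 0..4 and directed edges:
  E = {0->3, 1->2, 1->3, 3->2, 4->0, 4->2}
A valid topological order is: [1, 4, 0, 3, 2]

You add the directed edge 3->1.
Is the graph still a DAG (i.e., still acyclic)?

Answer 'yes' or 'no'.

Given toposort: [1, 4, 0, 3, 2]
Position of 3: index 3; position of 1: index 0
New edge 3->1: backward (u after v in old order)
Backward edge: old toposort is now invalid. Check if this creates a cycle.
Does 1 already reach 3? Reachable from 1: [1, 2, 3]. YES -> cycle!
Still a DAG? no

Answer: no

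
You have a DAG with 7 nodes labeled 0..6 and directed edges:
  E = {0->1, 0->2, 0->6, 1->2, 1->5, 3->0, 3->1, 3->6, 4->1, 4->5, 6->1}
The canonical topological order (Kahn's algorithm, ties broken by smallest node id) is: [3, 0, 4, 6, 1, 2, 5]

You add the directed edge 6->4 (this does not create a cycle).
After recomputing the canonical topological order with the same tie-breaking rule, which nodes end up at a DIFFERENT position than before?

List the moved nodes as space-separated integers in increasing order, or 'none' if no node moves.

Answer: 4 6

Derivation:
Old toposort: [3, 0, 4, 6, 1, 2, 5]
Added edge 6->4
Recompute Kahn (smallest-id tiebreak):
  initial in-degrees: [1, 4, 2, 0, 1, 2, 2]
  ready (indeg=0): [3]
  pop 3: indeg[0]->0; indeg[1]->3; indeg[6]->1 | ready=[0] | order so far=[3]
  pop 0: indeg[1]->2; indeg[2]->1; indeg[6]->0 | ready=[6] | order so far=[3, 0]
  pop 6: indeg[1]->1; indeg[4]->0 | ready=[4] | order so far=[3, 0, 6]
  pop 4: indeg[1]->0; indeg[5]->1 | ready=[1] | order so far=[3, 0, 6, 4]
  pop 1: indeg[2]->0; indeg[5]->0 | ready=[2, 5] | order so far=[3, 0, 6, 4, 1]
  pop 2: no out-edges | ready=[5] | order so far=[3, 0, 6, 4, 1, 2]
  pop 5: no out-edges | ready=[] | order so far=[3, 0, 6, 4, 1, 2, 5]
New canonical toposort: [3, 0, 6, 4, 1, 2, 5]
Compare positions:
  Node 0: index 1 -> 1 (same)
  Node 1: index 4 -> 4 (same)
  Node 2: index 5 -> 5 (same)
  Node 3: index 0 -> 0 (same)
  Node 4: index 2 -> 3 (moved)
  Node 5: index 6 -> 6 (same)
  Node 6: index 3 -> 2 (moved)
Nodes that changed position: 4 6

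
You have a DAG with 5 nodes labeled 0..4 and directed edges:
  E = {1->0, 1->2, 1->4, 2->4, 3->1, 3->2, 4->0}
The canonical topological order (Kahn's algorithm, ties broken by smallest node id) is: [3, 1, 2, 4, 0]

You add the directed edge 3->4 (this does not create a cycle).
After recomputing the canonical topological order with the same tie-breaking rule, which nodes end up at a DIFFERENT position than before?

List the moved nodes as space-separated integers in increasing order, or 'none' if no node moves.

Old toposort: [3, 1, 2, 4, 0]
Added edge 3->4
Recompute Kahn (smallest-id tiebreak):
  initial in-degrees: [2, 1, 2, 0, 3]
  ready (indeg=0): [3]
  pop 3: indeg[1]->0; indeg[2]->1; indeg[4]->2 | ready=[1] | order so far=[3]
  pop 1: indeg[0]->1; indeg[2]->0; indeg[4]->1 | ready=[2] | order so far=[3, 1]
  pop 2: indeg[4]->0 | ready=[4] | order so far=[3, 1, 2]
  pop 4: indeg[0]->0 | ready=[0] | order so far=[3, 1, 2, 4]
  pop 0: no out-edges | ready=[] | order so far=[3, 1, 2, 4, 0]
New canonical toposort: [3, 1, 2, 4, 0]
Compare positions:
  Node 0: index 4 -> 4 (same)
  Node 1: index 1 -> 1 (same)
  Node 2: index 2 -> 2 (same)
  Node 3: index 0 -> 0 (same)
  Node 4: index 3 -> 3 (same)
Nodes that changed position: none

Answer: none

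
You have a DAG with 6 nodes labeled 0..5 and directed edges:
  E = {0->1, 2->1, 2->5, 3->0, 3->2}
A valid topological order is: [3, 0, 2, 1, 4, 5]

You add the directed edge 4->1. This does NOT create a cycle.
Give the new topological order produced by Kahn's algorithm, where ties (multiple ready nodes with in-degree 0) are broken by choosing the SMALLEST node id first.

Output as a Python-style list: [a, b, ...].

Old toposort: [3, 0, 2, 1, 4, 5]
Added edge: 4->1
Position of 4 (4) > position of 1 (3). Must reorder: 4 must now come before 1.
Run Kahn's algorithm (break ties by smallest node id):
  initial in-degrees: [1, 3, 1, 0, 0, 1]
  ready (indeg=0): [3, 4]
  pop 3: indeg[0]->0; indeg[2]->0 | ready=[0, 2, 4] | order so far=[3]
  pop 0: indeg[1]->2 | ready=[2, 4] | order so far=[3, 0]
  pop 2: indeg[1]->1; indeg[5]->0 | ready=[4, 5] | order so far=[3, 0, 2]
  pop 4: indeg[1]->0 | ready=[1, 5] | order so far=[3, 0, 2, 4]
  pop 1: no out-edges | ready=[5] | order so far=[3, 0, 2, 4, 1]
  pop 5: no out-edges | ready=[] | order so far=[3, 0, 2, 4, 1, 5]
  Result: [3, 0, 2, 4, 1, 5]

Answer: [3, 0, 2, 4, 1, 5]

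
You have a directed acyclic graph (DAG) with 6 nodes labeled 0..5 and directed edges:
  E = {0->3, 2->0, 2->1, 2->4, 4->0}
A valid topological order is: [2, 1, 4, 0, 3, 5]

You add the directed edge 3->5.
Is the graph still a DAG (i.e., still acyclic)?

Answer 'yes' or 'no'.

Given toposort: [2, 1, 4, 0, 3, 5]
Position of 3: index 4; position of 5: index 5
New edge 3->5: forward
Forward edge: respects the existing order. Still a DAG, same toposort still valid.
Still a DAG? yes

Answer: yes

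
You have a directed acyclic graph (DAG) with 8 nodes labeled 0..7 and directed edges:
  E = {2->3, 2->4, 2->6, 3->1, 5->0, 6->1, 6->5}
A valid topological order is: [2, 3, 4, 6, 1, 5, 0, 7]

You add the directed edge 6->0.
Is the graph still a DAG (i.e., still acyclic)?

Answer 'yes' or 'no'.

Answer: yes

Derivation:
Given toposort: [2, 3, 4, 6, 1, 5, 0, 7]
Position of 6: index 3; position of 0: index 6
New edge 6->0: forward
Forward edge: respects the existing order. Still a DAG, same toposort still valid.
Still a DAG? yes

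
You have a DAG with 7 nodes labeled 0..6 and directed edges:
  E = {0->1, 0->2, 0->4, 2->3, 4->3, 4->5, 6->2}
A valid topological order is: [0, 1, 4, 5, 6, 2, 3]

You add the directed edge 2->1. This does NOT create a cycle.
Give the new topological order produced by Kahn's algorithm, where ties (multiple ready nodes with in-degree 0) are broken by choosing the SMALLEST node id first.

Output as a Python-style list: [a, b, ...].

Old toposort: [0, 1, 4, 5, 6, 2, 3]
Added edge: 2->1
Position of 2 (5) > position of 1 (1). Must reorder: 2 must now come before 1.
Run Kahn's algorithm (break ties by smallest node id):
  initial in-degrees: [0, 2, 2, 2, 1, 1, 0]
  ready (indeg=0): [0, 6]
  pop 0: indeg[1]->1; indeg[2]->1; indeg[4]->0 | ready=[4, 6] | order so far=[0]
  pop 4: indeg[3]->1; indeg[5]->0 | ready=[5, 6] | order so far=[0, 4]
  pop 5: no out-edges | ready=[6] | order so far=[0, 4, 5]
  pop 6: indeg[2]->0 | ready=[2] | order so far=[0, 4, 5, 6]
  pop 2: indeg[1]->0; indeg[3]->0 | ready=[1, 3] | order so far=[0, 4, 5, 6, 2]
  pop 1: no out-edges | ready=[3] | order so far=[0, 4, 5, 6, 2, 1]
  pop 3: no out-edges | ready=[] | order so far=[0, 4, 5, 6, 2, 1, 3]
  Result: [0, 4, 5, 6, 2, 1, 3]

Answer: [0, 4, 5, 6, 2, 1, 3]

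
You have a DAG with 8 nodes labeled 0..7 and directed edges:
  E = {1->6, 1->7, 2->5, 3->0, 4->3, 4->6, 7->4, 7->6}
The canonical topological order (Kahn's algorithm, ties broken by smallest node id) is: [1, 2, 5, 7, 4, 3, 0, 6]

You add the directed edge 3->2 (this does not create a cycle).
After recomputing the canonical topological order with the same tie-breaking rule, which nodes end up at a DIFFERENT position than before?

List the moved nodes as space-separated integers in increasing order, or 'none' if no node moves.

Old toposort: [1, 2, 5, 7, 4, 3, 0, 6]
Added edge 3->2
Recompute Kahn (smallest-id tiebreak):
  initial in-degrees: [1, 0, 1, 1, 1, 1, 3, 1]
  ready (indeg=0): [1]
  pop 1: indeg[6]->2; indeg[7]->0 | ready=[7] | order so far=[1]
  pop 7: indeg[4]->0; indeg[6]->1 | ready=[4] | order so far=[1, 7]
  pop 4: indeg[3]->0; indeg[6]->0 | ready=[3, 6] | order so far=[1, 7, 4]
  pop 3: indeg[0]->0; indeg[2]->0 | ready=[0, 2, 6] | order so far=[1, 7, 4, 3]
  pop 0: no out-edges | ready=[2, 6] | order so far=[1, 7, 4, 3, 0]
  pop 2: indeg[5]->0 | ready=[5, 6] | order so far=[1, 7, 4, 3, 0, 2]
  pop 5: no out-edges | ready=[6] | order so far=[1, 7, 4, 3, 0, 2, 5]
  pop 6: no out-edges | ready=[] | order so far=[1, 7, 4, 3, 0, 2, 5, 6]
New canonical toposort: [1, 7, 4, 3, 0, 2, 5, 6]
Compare positions:
  Node 0: index 6 -> 4 (moved)
  Node 1: index 0 -> 0 (same)
  Node 2: index 1 -> 5 (moved)
  Node 3: index 5 -> 3 (moved)
  Node 4: index 4 -> 2 (moved)
  Node 5: index 2 -> 6 (moved)
  Node 6: index 7 -> 7 (same)
  Node 7: index 3 -> 1 (moved)
Nodes that changed position: 0 2 3 4 5 7

Answer: 0 2 3 4 5 7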